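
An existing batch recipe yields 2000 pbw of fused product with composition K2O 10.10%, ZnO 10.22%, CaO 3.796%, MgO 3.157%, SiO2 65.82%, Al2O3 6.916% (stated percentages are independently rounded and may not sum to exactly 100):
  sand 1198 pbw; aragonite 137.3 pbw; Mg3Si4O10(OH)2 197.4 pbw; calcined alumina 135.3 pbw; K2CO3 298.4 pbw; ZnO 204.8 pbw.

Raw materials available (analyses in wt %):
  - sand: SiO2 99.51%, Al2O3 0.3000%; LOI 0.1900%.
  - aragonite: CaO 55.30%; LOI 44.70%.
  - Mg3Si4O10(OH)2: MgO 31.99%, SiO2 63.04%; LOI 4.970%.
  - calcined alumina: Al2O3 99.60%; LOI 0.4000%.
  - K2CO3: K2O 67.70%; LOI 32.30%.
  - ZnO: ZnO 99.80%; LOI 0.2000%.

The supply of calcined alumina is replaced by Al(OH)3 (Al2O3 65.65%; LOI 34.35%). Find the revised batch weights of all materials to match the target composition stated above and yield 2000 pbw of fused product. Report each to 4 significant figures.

Revised batch per 2000 pbw fused product:
  sand: 1198 pbw
  aragonite: 137.3 pbw
  Mg3Si4O10(OH)2: 197.4 pbw
  Al(OH)3: 205.2 pbw
  K2CO3: 298.4 pbw
  ZnO: 204.8 pbw
Total batch = 2241 pbw; LOI loss = 240.7 pbw

Values along the way are shown, rounded to 4 significant digits, across the worked steps; the whole derivation maintains full precision at each step. Every reported figure carries a single rounding. The derived quantities, including the six compositions, ignition loss, net glass mass, yield, the totals, are carried from the weighed amounts at 2000 pbw of glass in full precision, exactly as printed in problem or answer.
Oxide-by-oxide targets in 2000 pbw fused product:
  K2O: 10.10% × 2000 = 202.0 pbw
  ZnO: 10.22% × 2000 = 204.4 pbw
  CaO: 3.796% × 2000 = 75.92 pbw
  MgO: 3.157% × 2000 = 63.14 pbw
  SiO2: 65.82% × 2000 = 1316 pbw
  Al2O3: 6.916% × 2000 = 138.3 pbw
A balance pass over the oxides, applying the batch weights above, against the basis in use (oxide sums agree with the targets net of answer rounding effects):
  K2O: 298.4·0.6770 = 202.0 pbw (target 202.0 pbw)
  ZnO: 204.8·0.9980 = 204.4 pbw (target 204.4 pbw)
  CaO: 137.3·0.5530 = 75.93 pbw (target 75.92 pbw)
  MgO: 197.4·0.3199 = 63.15 pbw (target 63.14 pbw)
  SiO2: 1198·0.9951 + 197.4·0.6304 = 1317 pbw (target 1316 pbw)
  Al2O3: 1198·0.003000 + 205.2·0.6565 = 138.3 pbw (target 138.3 pbw)
Glass-mass bookkeeping: whole batch net of LOI = 2000 pbw (per-oxide target masses sum to 2000 pbw; the stated basis being 2000 pbw — differing by rounding only).
Adding the batch up: Σ batch = 2241 pbw; Σ batch·LOI gives LOI loss = 240.7 pbw; yield: glass divided by total = 89.26%.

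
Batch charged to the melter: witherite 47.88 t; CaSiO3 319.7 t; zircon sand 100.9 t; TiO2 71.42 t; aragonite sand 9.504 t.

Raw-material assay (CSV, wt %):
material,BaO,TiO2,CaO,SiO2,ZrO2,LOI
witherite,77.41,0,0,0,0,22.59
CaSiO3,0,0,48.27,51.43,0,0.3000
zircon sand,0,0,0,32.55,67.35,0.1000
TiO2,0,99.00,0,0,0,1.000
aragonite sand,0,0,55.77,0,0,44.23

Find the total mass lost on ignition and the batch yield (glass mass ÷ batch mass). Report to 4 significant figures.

LOI loss = 16.79 t; glass = 532.6 t; yield = 96.94%

Values along the way are printed (rounded to 4 significant digits) between the steps — every computation holds exact precision throughout; a single rounding finalizes every reported number; derived quantities, including ignition loss, net glass mass, the five compositions, yield, totals, are recomputed from the weighed amounts at 532.6 t of glass in exact precision, exactly as shown in either problem or answer.
Ignition loss by material:
  witherite: 47.88 × 0.2259 = 10.82 t
  CaSiO3: 319.7 × 0.003000 = 0.9591 t
  zircon sand: 100.9 × 0.001000 = 0.1009 t
  TiO2: 71.42 × 0.01000 = 0.7142 t
  aragonite sand: 9.504 × 0.4423 = 4.204 t
Total LOI = 16.79 t
Glass = batch − LOI = 549.4 − 16.79 = 532.6 t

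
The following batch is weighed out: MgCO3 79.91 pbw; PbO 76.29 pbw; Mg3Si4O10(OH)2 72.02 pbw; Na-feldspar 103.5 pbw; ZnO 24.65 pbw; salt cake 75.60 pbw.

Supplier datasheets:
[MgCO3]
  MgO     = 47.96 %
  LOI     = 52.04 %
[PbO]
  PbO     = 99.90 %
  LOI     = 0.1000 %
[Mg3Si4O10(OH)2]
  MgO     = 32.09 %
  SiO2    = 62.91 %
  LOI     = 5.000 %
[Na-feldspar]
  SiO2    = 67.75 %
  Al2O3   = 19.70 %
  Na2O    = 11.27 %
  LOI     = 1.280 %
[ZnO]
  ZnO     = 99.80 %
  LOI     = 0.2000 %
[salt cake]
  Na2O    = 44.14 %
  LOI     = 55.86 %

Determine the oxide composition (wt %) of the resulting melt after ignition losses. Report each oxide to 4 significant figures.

The whole derivation holds full float precision through the solve — the intermediate values appear rounded to 4 significant digits; every reported value is rounded exactly once. Derived quantities, which include LOI, the yield, totals, six oxide percentages, net glass mass, are carried at full float precision, exactly as shown in question or answer, from the weighed amounts at 343.1 pbw of glass.
Mass of each oxide from the mix:
  PbO: 76.29·0.9990 = 76.21 pbw
  ZnO: 24.65·0.9980 = 24.60 pbw
  MgO: 79.91·0.4796 + 72.02·0.3209 = 61.44 pbw
  SiO2: 72.02·0.6291 + 103.5·0.6775 = 115.4 pbw
  Al2O3: 103.5·0.1970 = 20.39 pbw
  Na2O: 103.5·0.1127 + 75.60·0.4414 = 45.03 pbw
LOI: 79.91·0.5204 + 76.29·0.001000 + 72.02·0.05000 + 103.5·0.01280 + 24.65·0.002000 + 75.60·0.5586 = 88.87 pbw
The glass mass, total less LOI, = 432.0 − 88.87 = 343.1 pbw (the oxide masses sum to this)
each oxide over glass, ×100, is wt %

Glass mass = 343.1 pbw (batch 432.0 − LOI 88.87).
Composition: PbO 22.21%, ZnO 7.170%, MgO 17.91%, SiO2 33.64%, Al2O3 5.943%, Na2O 13.13%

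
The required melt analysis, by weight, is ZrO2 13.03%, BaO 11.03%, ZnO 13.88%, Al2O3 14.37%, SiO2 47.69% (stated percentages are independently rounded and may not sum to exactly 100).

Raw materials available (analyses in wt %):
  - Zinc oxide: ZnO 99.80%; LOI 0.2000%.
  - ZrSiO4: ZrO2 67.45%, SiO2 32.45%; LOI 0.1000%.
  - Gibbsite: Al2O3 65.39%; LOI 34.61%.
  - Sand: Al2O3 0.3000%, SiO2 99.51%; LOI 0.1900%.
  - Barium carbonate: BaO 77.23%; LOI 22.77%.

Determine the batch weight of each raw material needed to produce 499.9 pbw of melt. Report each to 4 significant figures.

The intermediate values appear (rounded to four significant digits) in the working — every computation carries full float precision in every operation — exactly one rounding is applied to every reported value — all derived quantities are re-derived from the weighed amounts for 499.9 pbw of glass in full precision (net glass mass, the totals, the yield, the five compositions, ignition loss) precisely as stated by either problem or answer.
The oxide mass targets at 499.9 pbw melt:
  ZrO2: 13.03% × 499.9 = 65.14 pbw
  BaO: 11.03% × 499.9 = 55.14 pbw
  ZnO: 13.88% × 499.9 = 69.39 pbw
  Al2O3: 14.37% × 499.9 = 71.84 pbw
  SiO2: 47.69% × 499.9 = 238.4 pbw
Per-oxide balance check with the batch weights as given, per the basis as stated (oxide sums agree with the targets inside rounding margins):
  ZrO2: 96.57·0.6745 = 65.14 pbw (target 65.14 pbw)
  BaO: 71.40·0.7723 = 55.14 pbw (target 55.14 pbw)
  ZnO: 69.53·0.9980 = 69.39 pbw (target 69.39 pbw)
  Al2O3: 108.9·0.6539 + 208.1·0.003000 = 71.83 pbw (target 71.84 pbw)
  SiO2: 96.57·0.3245 + 208.1·0.9951 = 238.4 pbw (target 238.4 pbw)
Auditing the glass mass value: whole batch net of LOI = 499.9 pbw (the Σ of target masses is 499.9 pbw; stated basis 499.9 pbw — rounding explains the deltas).
Total batch = Σ batch = 554.5 pbw; ignition loss, Σ(batch × LOI) = 54.58 pbw; the yield ratio, glass ÷ batch: 90.16%.

Batch per 499.9 pbw melt:
  Zinc oxide: 69.53 pbw
  ZrSiO4: 96.57 pbw
  Gibbsite: 108.9 pbw
  Sand: 208.1 pbw
  Barium carbonate: 71.40 pbw
Total batch = 554.5 pbw; LOI loss = 54.58 pbw; yield = 90.16%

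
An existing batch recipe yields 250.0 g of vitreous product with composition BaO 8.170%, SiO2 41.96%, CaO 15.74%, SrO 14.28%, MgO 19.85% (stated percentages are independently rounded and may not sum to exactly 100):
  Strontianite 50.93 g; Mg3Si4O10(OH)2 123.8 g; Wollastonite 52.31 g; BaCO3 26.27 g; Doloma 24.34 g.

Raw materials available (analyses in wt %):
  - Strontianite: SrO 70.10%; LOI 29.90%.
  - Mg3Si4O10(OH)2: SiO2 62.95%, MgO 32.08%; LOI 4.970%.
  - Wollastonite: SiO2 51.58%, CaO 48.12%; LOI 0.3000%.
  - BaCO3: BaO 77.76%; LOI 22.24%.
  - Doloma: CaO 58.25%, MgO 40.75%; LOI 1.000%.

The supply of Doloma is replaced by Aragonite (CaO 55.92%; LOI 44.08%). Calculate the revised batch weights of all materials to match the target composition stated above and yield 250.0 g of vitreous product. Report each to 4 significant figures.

Revised batch per 250.0 g vitreous product:
  Strontianite: 50.93 g
  Mg3Si4O10(OH)2: 154.7 g
  Wollastonite: 14.58 g
  BaCO3: 26.27 g
  Aragonite: 57.82 g
Total batch = 304.3 g; LOI loss = 54.29 g

The intermediate values are shown rounded to 4 significant figures when written out. All internal work runs at full precision all the way through; every reported figure is rounded exactly once — the derived quantities, which include totals, five oxide percentages, glass mass, yield, LOI, are re-derived in full float precision, as quoted within the problem or answer text, from the batch weights on 250.0 g of glass.
Per-oxide target masses for 250.0 g vitreous product:
  BaO: 8.170% × 250.0 = 20.42 g
  SiO2: 41.96% × 250.0 = 104.9 g
  CaO: 15.74% × 250.0 = 39.35 g
  SrO: 14.28% × 250.0 = 35.70 g
  MgO: 19.85% × 250.0 = 49.62 g
Verifying the oxide balance with the batch weights as given, per the basis as stated (summed amounts equal target values up to rounding of the answer):
  BaO: 26.27·0.7776 = 20.43 g (target 20.42 g)
  SiO2: 154.7·0.6295 + 14.58·0.5158 = 104.9 g (target 104.9 g)
  CaO: 14.58·0.4812 + 57.82·0.5592 = 39.35 g (target 39.35 g)
  SrO: 50.93·0.7010 = 35.70 g (target 35.70 g)
  MgO: 154.7·0.3208 = 49.63 g (target 49.62 g)
Mass balance on the glass: batch total minus LOI = 250.0 g (targets for the oxides total 250.0 g; the stated basis being 250.0 g — differing by rounding only).
Adding the batch up: Σ batch = 304.3 g; LOI removed, Σ of batch·LOI: 54.29 g; glass ÷ batch gives a yield of 82.16%.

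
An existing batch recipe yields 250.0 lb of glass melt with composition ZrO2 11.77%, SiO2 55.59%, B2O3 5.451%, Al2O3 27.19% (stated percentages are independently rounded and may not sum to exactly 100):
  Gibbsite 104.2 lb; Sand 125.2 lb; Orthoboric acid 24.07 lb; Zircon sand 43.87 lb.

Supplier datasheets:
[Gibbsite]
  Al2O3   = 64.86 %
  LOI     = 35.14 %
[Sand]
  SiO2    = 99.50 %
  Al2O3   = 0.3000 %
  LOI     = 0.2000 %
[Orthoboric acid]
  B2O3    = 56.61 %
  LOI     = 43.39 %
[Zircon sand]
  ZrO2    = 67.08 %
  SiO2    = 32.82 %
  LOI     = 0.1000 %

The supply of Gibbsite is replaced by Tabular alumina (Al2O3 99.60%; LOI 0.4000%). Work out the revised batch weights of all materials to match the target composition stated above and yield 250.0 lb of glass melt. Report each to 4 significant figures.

Full float precision is maintained throughout. In-progress results are rounded to four significant figures when quoted; every reported number takes just one rounding; derived quantities are computed at full precision (glass mass, the four compositions, the totals, LOI, the yield) from the batch weights on 250.0 lb of glass, as written in question or answer.
Per-oxide target masses for 250.0 lb glass melt:
  ZrO2: 11.77% × 250.0 = 29.42 lb
  SiO2: 55.59% × 250.0 = 139.0 lb
  B2O3: 5.451% × 250.0 = 13.63 lb
  Al2O3: 27.19% × 250.0 = 67.97 lb
Per-oxide balance check applying the batch weights above, against the basis in use (delivered sums recover each target up to rounding of the answer):
  ZrO2: 43.87·0.6708 = 29.43 lb (target 29.42 lb)
  SiO2: 125.2·0.9950 + 43.87·0.3282 = 139.0 lb (target 139.0 lb)
  B2O3: 24.07·0.5661 = 13.63 lb (target 13.63 lb)
  Al2O3: 67.87·0.9960 + 125.2·0.003000 = 67.97 lb (target 67.97 lb)
Glass-mass bookkeeping: batch total minus LOI = 250.0 lb (per-oxide target masses sum to 250.0 lb; against the stated basis, 250.0 lb — deltas are rounding alone).
Batch grand total — Σ batch = 261.0 lb; ignition loss, Σ(batch × LOI) = 11.01 lb; yield, glass over the total, = 95.78%.

Revised batch per 250.0 lb glass melt:
  Tabular alumina: 67.87 lb
  Sand: 125.2 lb
  Orthoboric acid: 24.07 lb
  Zircon sand: 43.87 lb
Total batch = 261.0 lb; LOI loss = 11.01 lb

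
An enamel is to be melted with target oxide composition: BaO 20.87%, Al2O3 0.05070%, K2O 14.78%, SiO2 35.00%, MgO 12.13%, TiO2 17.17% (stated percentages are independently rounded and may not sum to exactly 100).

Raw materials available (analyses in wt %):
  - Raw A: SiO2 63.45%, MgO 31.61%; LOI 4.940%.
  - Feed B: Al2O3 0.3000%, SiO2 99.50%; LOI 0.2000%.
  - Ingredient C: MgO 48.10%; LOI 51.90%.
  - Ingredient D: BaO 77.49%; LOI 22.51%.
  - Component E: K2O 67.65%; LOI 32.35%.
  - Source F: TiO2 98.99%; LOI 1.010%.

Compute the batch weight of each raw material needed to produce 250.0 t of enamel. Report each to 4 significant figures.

Every computation carries full precision all the way through — working values are shown rounded off to 4 significant digits within the worked lines — a single rounding completes every reported number. The derived quantities (yield, glass mass, the six compositions, ignition loss, totals) are rebuilt from the batch weights on 250.0 t of glass at full precision as given in question or answer.
Target oxide masses per 250.0 t enamel:
  BaO: 20.87% × 250.0 = 52.18 t
  Al2O3: 0.05070% × 250.0 = 0.1268 t
  K2O: 14.78% × 250.0 = 36.95 t
  SiO2: 35.00% × 250.0 = 87.50 t
  MgO: 12.13% × 250.0 = 30.32 t
  TiO2: 17.17% × 250.0 = 42.92 t
A balance pass over the oxides, with the batch weights as given, relative to the basis at hand (summed amounts equal target values within answer rounding):
  BaO: 67.33·0.7749 = 52.17 t (target 52.18 t)
  Al2O3: 42.25·0.003000 = 0.1268 t (target 0.1268 t)
  K2O: 54.62·0.6765 = 36.95 t (target 36.95 t)
  SiO2: 71.65·0.6345 + 42.25·0.9950 = 87.50 t (target 87.50 t)
  MgO: 71.65·0.3161 + 15.96·0.4810 = 30.33 t (target 30.32 t)
  TiO2: 43.36·0.9899 = 42.92 t (target 42.92 t)
Glass-mass sanity pass: whole batch net of LOI = 250.0 t (the targets, summed, come to 250.0 t; versus the stated basis of 250.0 t — differing by rounding only).
Whole-batch sum: Σ batch = 295.2 t; ignition loss, Σ(batch × LOI) = 45.17 t; as yield: glass ÷ batch → 84.70%.

Batch per 250.0 t enamel:
  Raw A: 71.65 t
  Feed B: 42.25 t
  Ingredient C: 15.96 t
  Ingredient D: 67.33 t
  Component E: 54.62 t
  Source F: 43.36 t
Total batch = 295.2 t; LOI loss = 45.17 t; yield = 84.70%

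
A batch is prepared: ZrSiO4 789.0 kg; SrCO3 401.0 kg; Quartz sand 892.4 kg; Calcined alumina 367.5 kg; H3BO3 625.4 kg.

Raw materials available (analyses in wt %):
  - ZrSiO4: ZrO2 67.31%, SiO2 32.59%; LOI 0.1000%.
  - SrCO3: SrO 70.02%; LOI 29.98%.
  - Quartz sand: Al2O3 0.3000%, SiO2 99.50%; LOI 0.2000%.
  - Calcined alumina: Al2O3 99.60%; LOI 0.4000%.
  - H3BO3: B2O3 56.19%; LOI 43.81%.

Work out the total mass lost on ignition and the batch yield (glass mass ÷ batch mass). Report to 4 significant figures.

Values along the way are printed rounded to four significant digits in the printout. Exact precision is held at all times; a single rounding produces each reported value; the derived quantities are carried from the weighed amounts per 2677 kg of glass in exact precision (ignition loss, yield, net glass mass, the five compositions, the totals) exactly as printed in the problem or answer text.
Loss on ignition, line by line:
  ZrSiO4: 789.0 × 0.001000 = 0.7890 kg
  SrCO3: 401.0 × 0.2998 = 120.2 kg
  Quartz sand: 892.4 × 0.002000 = 1.785 kg
  Calcined alumina: 367.5 × 0.004000 = 1.470 kg
  H3BO3: 625.4 × 0.4381 = 274.0 kg
Total LOI = 398.3 kg
Glass = batch − LOI = 3075 − 398.3 = 2677 kg

LOI loss = 398.3 kg; glass = 2677 kg; yield = 87.05%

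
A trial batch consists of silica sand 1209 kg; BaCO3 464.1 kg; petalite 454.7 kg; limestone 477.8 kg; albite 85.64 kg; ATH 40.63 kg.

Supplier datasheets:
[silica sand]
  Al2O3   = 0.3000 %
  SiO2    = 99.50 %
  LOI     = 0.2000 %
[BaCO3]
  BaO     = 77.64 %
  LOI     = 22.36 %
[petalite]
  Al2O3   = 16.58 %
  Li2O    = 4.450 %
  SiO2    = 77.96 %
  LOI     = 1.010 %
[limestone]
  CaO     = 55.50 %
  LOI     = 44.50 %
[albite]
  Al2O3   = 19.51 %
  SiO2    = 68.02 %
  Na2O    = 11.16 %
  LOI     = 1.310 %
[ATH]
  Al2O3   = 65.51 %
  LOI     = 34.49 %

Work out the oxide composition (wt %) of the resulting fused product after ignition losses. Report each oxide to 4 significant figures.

Glass mass = 2393 kg (batch 2732 − LOI 338.5).
Composition: CaO 11.08%, Al2O3 5.112%, BaO 15.06%, Li2O 0.8454%, SiO2 67.51%, Na2O 0.3993%

Intermediates are shown (rounded to four significant figures) when written out; each numeric step holds exact precision in every operation; every reported number takes just one rounding — the derived quantities (totals, ignition loss, yield, the six compositions, net glass mass) are computed starting from the weights for 2393 kg of glass at full float precision, as given in the problem or the answer.
Mass of each oxide from the mix:
  CaO: 477.8·0.5550 = 265.2 kg
  Al2O3: 1209·0.003000 + 454.7·0.1658 + 85.64·0.1951 + 40.63·0.6551 = 122.3 kg
  BaO: 464.1·0.7764 = 360.3 kg
  Li2O: 454.7·0.04450 = 20.23 kg
  SiO2: 1209·0.9950 + 454.7·0.7796 + 85.64·0.6802 = 1616 kg
  Na2O: 85.64·0.1116 = 9.557 kg
LOI: 1209·0.002000 + 464.1·0.2236 + 454.7·0.01010 + 477.8·0.4450 + 85.64·0.01310 + 40.63·0.3449 = 338.5 kg
Glass = total batch minus LOI = 2732 − 338.5 = 2393 kg (= Σ oxide masses)
oxide / glass × 100 gives the wt %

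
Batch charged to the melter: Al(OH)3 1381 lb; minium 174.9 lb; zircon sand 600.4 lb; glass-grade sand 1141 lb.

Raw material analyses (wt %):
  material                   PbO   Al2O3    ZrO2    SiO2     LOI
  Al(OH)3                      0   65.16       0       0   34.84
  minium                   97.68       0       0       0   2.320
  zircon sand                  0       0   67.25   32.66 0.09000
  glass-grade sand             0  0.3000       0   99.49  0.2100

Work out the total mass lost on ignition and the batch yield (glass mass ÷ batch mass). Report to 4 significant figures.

LOI loss = 488.1 lb; glass = 2809 lb; yield = 85.20%

Mid-chain values are shown with 4-significant-figure rounding at each printed step; all arithmetic keeps full float precision from start to finish; every reported figure takes a single rounding. The derived quantities are computed using the weight values on 2809 lb of glass at exact precision (four oxide percentages, ignition loss, the totals, glass mass, the yield) as given in question or answer.
Ignition loss by material:
  Al(OH)3: 1381 × 0.3484 = 481.1 lb
  minium: 174.9 × 0.02320 = 4.058 lb
  zircon sand: 600.4 × 9.000e-04 = 0.5404 lb
  glass-grade sand: 1141 × 0.002100 = 2.396 lb
Total LOI = 488.1 lb
Glass = batch − LOI = 3297 − 488.1 = 2809 lb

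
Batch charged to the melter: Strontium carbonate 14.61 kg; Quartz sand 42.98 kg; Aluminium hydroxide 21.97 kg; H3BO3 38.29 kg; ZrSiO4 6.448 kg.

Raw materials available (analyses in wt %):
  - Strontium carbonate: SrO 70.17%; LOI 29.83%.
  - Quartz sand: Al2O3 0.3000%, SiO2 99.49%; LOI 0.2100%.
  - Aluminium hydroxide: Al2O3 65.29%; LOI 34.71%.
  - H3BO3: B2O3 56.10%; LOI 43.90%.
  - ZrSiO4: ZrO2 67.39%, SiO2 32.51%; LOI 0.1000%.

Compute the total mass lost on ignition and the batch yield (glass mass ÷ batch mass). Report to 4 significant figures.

LOI loss = 28.89 kg; glass = 95.41 kg; yield = 76.76%

Values along the way are printed rounded to four significant figures in the printout — exact precision is maintained in all steps — every reported value receives exactly one rounding. Derived quantities, which include the totals, five oxide percentages, yield, ignition loss, net glass mass, are carried at full float precision, exactly as shown in question or answer, starting from the weights on 95.41 kg of glass.
Per-material ignition loss:
  Strontium carbonate: 14.61 × 0.2983 = 4.358 kg
  Quartz sand: 42.98 × 0.002100 = 0.09026 kg
  Aluminium hydroxide: 21.97 × 0.3471 = 7.626 kg
  H3BO3: 38.29 × 0.4390 = 16.81 kg
  ZrSiO4: 6.448 × 0.001000 = 0.006448 kg
Total LOI = 28.89 kg
Glass = batch − LOI = 124.3 − 28.89 = 95.41 kg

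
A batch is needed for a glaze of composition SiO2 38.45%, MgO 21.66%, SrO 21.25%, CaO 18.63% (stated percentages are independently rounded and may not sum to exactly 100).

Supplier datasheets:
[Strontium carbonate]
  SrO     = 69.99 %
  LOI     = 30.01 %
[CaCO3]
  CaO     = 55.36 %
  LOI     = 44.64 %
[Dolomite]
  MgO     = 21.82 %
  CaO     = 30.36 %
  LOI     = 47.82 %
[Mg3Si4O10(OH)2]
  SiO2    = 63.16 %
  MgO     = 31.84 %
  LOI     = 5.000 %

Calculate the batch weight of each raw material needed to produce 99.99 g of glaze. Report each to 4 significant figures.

All arithmetic runs at full float precision from start to finish — the intermediate values appear (rounded to four significant digits) on the page — each reported result is rounded exactly once; the derived quantities (glass mass, the four compositions, totals, the yield, ignition loss) are carried in full float precision from the batch weights at 99.99 g of glass, as they appear in question or answer.
Target oxide masses per 99.99 g glaze:
  SiO2: 38.45% × 99.99 = 38.45 g
  MgO: 21.66% × 99.99 = 21.66 g
  SrO: 21.25% × 99.99 = 21.25 g
  CaO: 18.63% × 99.99 = 18.63 g
A balance pass over the oxides, from the weights as reported, against the basis in use (every target is met by its sum exact up to rounding of places):
  SiO2: 60.87·0.6316 = 38.45 g (target 38.45 g)
  MgO: 10.43·0.2182 + 60.87·0.3184 = 21.66 g (target 21.66 g)
  SrO: 30.36·0.6999 = 21.25 g (target 21.25 g)
  CaO: 27.93·0.5536 + 10.43·0.3036 = 18.63 g (target 18.63 g)
Auditing the glass mass value: net batch after ignition = 99.98 g (targets for the oxides total 99.98 g; versus the stated basis of 99.99 g — deltas are rounding alone).
Batch total: Σ batch = 129.6 g; LOI loss = Σ batch·LOI = 29.61 g; as yield: glass ÷ batch → 77.15%.

Batch per 99.99 g glaze:
  Strontium carbonate: 30.36 g
  CaCO3: 27.93 g
  Dolomite: 10.43 g
  Mg3Si4O10(OH)2: 60.87 g
Total batch = 129.6 g; LOI loss = 29.61 g; yield = 77.15%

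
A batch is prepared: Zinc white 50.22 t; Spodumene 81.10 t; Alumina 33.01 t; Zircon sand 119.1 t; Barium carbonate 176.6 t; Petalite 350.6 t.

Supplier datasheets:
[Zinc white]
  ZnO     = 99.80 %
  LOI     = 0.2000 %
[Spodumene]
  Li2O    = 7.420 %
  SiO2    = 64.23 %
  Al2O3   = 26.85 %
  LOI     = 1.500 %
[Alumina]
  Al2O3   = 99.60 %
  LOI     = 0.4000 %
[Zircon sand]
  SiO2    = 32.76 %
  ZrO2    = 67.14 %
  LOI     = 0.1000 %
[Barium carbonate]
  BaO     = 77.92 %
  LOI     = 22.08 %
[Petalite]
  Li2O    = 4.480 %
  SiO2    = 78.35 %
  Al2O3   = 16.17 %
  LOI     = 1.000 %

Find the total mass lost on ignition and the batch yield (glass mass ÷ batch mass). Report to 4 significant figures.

Values along the way are printed, with 4-significant-digit rounding, at each printed step — each numeric step holds exact precision in all steps — a single rounding produces each reported value; derived quantities are computed from the weighed amounts at 766.6 t of glass in exact precision (glass mass, six oxide percentages, totals, ignition loss, yield), as written in the problem or the answer.
Each material's LOI contribution:
  Zinc white: 50.22 × 0.002000 = 0.1004 t
  Spodumene: 81.10 × 0.01500 = 1.216 t
  Alumina: 33.01 × 0.004000 = 0.1320 t
  Zircon sand: 119.1 × 0.001000 = 0.1191 t
  Barium carbonate: 176.6 × 0.2208 = 38.99 t
  Petalite: 350.6 × 0.01000 = 3.506 t
Total LOI = 44.07 t
Glass = batch − LOI = 810.6 − 44.07 = 766.6 t

LOI loss = 44.07 t; glass = 766.6 t; yield = 94.56%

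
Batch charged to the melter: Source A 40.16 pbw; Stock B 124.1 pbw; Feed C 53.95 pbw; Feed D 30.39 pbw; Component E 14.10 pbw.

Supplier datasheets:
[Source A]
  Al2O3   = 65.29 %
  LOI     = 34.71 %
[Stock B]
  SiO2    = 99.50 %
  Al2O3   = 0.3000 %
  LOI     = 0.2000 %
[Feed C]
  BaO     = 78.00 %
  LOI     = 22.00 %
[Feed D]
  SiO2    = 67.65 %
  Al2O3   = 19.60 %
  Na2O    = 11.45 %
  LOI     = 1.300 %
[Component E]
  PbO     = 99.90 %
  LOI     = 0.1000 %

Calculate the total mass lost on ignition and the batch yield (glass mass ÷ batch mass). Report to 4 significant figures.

LOI loss = 26.47 pbw; glass = 236.2 pbw; yield = 89.93%

Intermediates are rounded off to 4 significant digits wherever printed. All internal work carries exact precision at all times. A single rounding yields each reported result — the derived quantities, including the yield, totals, the five compositions, net glass mass, LOI, are carried from the batch weights on 236.2 pbw of glass in full precision, as they appear in the question or the answer.
LOI of each material in turn:
  Source A: 40.16 × 0.3471 = 13.94 pbw
  Stock B: 124.1 × 0.002000 = 0.2482 pbw
  Feed C: 53.95 × 0.2200 = 11.87 pbw
  Feed D: 30.39 × 0.01300 = 0.3951 pbw
  Component E: 14.10 × 0.001000 = 0.01410 pbw
Total LOI = 26.47 pbw
Glass = batch − LOI = 262.7 − 26.47 = 236.2 pbw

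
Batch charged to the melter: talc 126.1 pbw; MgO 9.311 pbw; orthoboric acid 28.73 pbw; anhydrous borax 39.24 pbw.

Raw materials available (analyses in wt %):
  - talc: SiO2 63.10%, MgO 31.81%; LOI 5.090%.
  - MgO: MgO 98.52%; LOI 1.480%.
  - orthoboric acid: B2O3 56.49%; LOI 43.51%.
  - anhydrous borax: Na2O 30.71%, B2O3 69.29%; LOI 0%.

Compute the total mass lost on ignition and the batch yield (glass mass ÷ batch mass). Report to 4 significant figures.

LOI loss = 19.06 pbw; glass = 184.3 pbw; yield = 90.63%

The working math runs at exact precision all the way through. Values along the way are displayed with 4-significant-figure rounding within the worked lines; exactly one rounding goes into each reported figure; derived quantities (the four compositions, the yield, totals, glass mass, ignition loss) are carried starting from the weights per 184.3 pbw of glass in full float precision, as they appear in either problem or answer.
Each material's LOI contribution:
  talc: 126.1 × 0.05090 = 6.418 pbw
  MgO: 9.311 × 0.01480 = 0.1378 pbw
  orthoboric acid: 28.73 × 0.4351 = 12.50 pbw
  anhydrous borax: 39.24 × 0 = 0 pbw
Total LOI = 19.06 pbw
Glass = batch − LOI = 203.4 − 19.06 = 184.3 pbw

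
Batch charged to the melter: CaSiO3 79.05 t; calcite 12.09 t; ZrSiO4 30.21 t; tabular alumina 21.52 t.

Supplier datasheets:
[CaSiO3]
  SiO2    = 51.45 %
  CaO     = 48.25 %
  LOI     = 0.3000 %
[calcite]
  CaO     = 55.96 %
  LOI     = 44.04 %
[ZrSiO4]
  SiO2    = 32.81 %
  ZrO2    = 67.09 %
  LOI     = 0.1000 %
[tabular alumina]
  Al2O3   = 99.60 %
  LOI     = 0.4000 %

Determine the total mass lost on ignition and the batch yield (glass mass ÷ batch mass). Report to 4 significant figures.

LOI loss = 5.678 t; glass = 137.2 t; yield = 96.03%

Mid-chain values appear, with 4-significant-figure rounding, when written out; the whole derivation carries full float precision in all steps; every reported result undergoes a single rounding; derived quantities, which include net glass mass, ignition loss, the yield, the four compositions, totals, are carried in exact precision, as they appear in problem or answer, from the weighed amounts on 137.2 t of glass.
Each material's LOI contribution:
  CaSiO3: 79.05 × 0.003000 = 0.2371 t
  calcite: 12.09 × 0.4404 = 5.324 t
  ZrSiO4: 30.21 × 0.001000 = 0.03021 t
  tabular alumina: 21.52 × 0.004000 = 0.08608 t
Total LOI = 5.678 t
Glass = batch − LOI = 142.9 − 5.678 = 137.2 t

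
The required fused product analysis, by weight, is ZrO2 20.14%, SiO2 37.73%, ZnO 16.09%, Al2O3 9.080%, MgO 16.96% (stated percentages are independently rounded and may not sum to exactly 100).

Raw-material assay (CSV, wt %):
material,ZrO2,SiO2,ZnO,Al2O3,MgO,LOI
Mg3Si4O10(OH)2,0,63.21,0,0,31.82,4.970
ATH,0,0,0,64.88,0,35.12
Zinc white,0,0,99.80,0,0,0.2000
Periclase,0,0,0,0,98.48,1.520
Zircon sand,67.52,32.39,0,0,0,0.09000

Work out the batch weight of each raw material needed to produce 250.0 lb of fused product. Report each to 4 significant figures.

The intermediate values are printed with 4-significant-figure rounding within the worked lines. The working math runs at full precision at all times; a single rounding finalizes each reported value. All derived quantities, which include ignition loss, the five compositions, totals, the yield, net glass mass, are rebuilt in full precision, exactly as shown in problem or answer, using the weight values for 250.0 lb of glass.
Oxide-by-oxide targets in 250.0 lb fused product:
  ZrO2: 20.14% × 250.0 = 50.35 lb
  SiO2: 37.73% × 250.0 = 94.32 lb
  ZnO: 16.09% × 250.0 = 40.22 lb
  Al2O3: 9.080% × 250.0 = 22.70 lb
  MgO: 16.96% × 250.0 = 42.40 lb
Sums-versus-targets review given the weights on record, relative to the basis at hand (target by target, the sums agree exact up to rounding of places):
  ZrO2: 74.57·0.6752 = 50.35 lb (target 50.35 lb)
  SiO2: 111.0·0.6321 + 74.57·0.3239 = 94.32 lb (target 94.32 lb)
  ZnO: 40.31·0.9980 = 40.23 lb (target 40.22 lb)
  Al2O3: 34.99·0.6488 = 22.70 lb (target 22.70 lb)
  MgO: 111.0·0.3182 + 7.185·0.9848 = 42.40 lb (target 42.40 lb)
Glass-mass sanity pass: batch total minus LOI = 250.0 lb (summing oxide targets gives 250.0 lb; the stated basis being 250.0 lb — rounding explains the deltas).
Adding the batch up: Σ batch = 268.1 lb; loss to ignition Σ batch·LOI = 18.06 lb; the yield ratio, glass ÷ batch: 93.26%.

Batch per 250.0 lb fused product:
  Mg3Si4O10(OH)2: 111.0 lb
  ATH: 34.99 lb
  Zinc white: 40.31 lb
  Periclase: 7.185 lb
  Zircon sand: 74.57 lb
Total batch = 268.1 lb; LOI loss = 18.06 lb; yield = 93.26%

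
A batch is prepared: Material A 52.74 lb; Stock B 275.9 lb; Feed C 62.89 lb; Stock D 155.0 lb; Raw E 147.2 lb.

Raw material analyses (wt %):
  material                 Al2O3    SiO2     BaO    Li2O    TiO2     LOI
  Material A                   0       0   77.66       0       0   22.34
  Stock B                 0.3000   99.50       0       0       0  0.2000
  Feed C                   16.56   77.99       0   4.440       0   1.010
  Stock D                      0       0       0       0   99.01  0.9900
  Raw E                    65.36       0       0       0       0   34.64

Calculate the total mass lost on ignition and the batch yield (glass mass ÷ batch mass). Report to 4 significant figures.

LOI loss = 65.49 lb; glass = 628.2 lb; yield = 90.56%

Each numeric step keeps full precision from first step to last — intermediates appear, rounded to 4 significant digits, when written out. Exactly one rounding lands on each reported value — all derived quantities are carried at exact precision (the totals, five oxide percentages, net glass mass, the yield, LOI) from the batch weights per 628.2 lb of glass as they appear in the problem or answer text.
Material-by-material LOI:
  Material A: 52.74 × 0.2234 = 11.78 lb
  Stock B: 275.9 × 0.002000 = 0.5518 lb
  Feed C: 62.89 × 0.01010 = 0.6352 lb
  Stock D: 155.0 × 0.009900 = 1.535 lb
  Raw E: 147.2 × 0.3464 = 50.99 lb
Total LOI = 65.49 lb
Glass = batch − LOI = 693.7 − 65.49 = 628.2 lb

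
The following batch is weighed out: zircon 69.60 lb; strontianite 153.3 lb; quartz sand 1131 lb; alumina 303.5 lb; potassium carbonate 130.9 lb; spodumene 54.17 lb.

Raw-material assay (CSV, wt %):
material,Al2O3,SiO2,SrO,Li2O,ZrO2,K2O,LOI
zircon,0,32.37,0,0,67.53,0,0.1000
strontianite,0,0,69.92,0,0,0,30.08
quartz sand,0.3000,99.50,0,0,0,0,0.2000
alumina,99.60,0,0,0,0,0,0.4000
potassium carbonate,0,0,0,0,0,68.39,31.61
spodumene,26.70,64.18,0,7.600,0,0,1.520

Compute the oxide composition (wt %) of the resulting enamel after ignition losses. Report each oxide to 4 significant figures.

Glass mass = 1751 lb (batch 1842 − LOI 91.86).
Composition: Al2O3 18.29%, SiO2 67.56%, SrO 6.123%, Li2O 0.2352%, ZrO2 2.685%, K2O 5.114%

The working math maintains full float precision throughout. Rounding to 4 significant figures extends to every intermediate as shown; each reported value takes exactly one rounding. The derived quantities (the six compositions, the totals, the yield, glass mass, LOI) are carried at full precision starting from the weights at 1751 lb of glass, as quoted within problem or answer.
Per-oxide mass from batch:
  Al2O3: 1131·0.003000 + 303.5·0.9960 + 54.17·0.2670 = 320.1 lb
  SiO2: 69.60·0.3237 + 1131·0.9950 + 54.17·0.6418 = 1183 lb
  SrO: 153.3·0.6992 = 107.2 lb
  Li2O: 54.17·0.07600 = 4.117 lb
  ZrO2: 69.60·0.6753 = 47.00 lb
  K2O: 130.9·0.6839 = 89.52 lb
LOI: 69.60·0.001000 + 153.3·0.3008 + 1131·0.002000 + 303.5·0.004000 + 130.9·0.3161 + 54.17·0.01520 = 91.86 lb
Glass = total batch minus LOI = 1842 − 91.86 = 1751 lb (consistent with Σ oxide mass)
each wt % is 100 × oxide ÷ glass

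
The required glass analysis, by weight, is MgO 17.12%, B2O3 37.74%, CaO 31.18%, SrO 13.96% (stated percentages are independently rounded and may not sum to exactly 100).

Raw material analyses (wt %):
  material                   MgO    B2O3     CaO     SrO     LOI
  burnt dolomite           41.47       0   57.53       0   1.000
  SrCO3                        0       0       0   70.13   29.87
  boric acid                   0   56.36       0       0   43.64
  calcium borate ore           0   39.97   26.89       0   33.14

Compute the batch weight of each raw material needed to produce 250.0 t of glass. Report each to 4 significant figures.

Batch per 250.0 t glass:
  burnt dolomite: 103.2 t
  SrCO3: 49.76 t
  boric acid: 118.4 t
  calcium borate ore: 69.08 t
Total batch = 340.4 t; LOI loss = 90.46 t; yield = 73.43%

The whole derivation keeps exact precision from first step to last. Mid-chain values are displayed rounded to 4 significant figures between the steps — every reported figure is rounded a single time — derived quantities, including the yield, four oxide percentages, glass mass, ignition loss, totals, are computed starting from the weights on 250.0 t of glass at full precision, as they appear in question or answer.
The oxide mass targets at 250.0 t glass:
  MgO: 17.12% × 250.0 = 42.80 t
  B2O3: 37.74% × 250.0 = 94.35 t
  CaO: 31.18% × 250.0 = 77.95 t
  SrO: 13.96% × 250.0 = 34.90 t
Balance tally, oxide-wise, with the batch weights as given, per the basis as stated (each sum matches its target mass exact up to rounding of places):
  MgO: 103.2·0.4147 = 42.80 t (target 42.80 t)
  B2O3: 118.4·0.5636 + 69.08·0.3997 = 94.34 t (target 94.35 t)
  CaO: 103.2·0.5753 + 69.08·0.2689 = 77.95 t (target 77.95 t)
  SrO: 49.76·0.7013 = 34.90 t (target 34.90 t)
Glass-mass bookkeeping: batch total minus LOI = 250.0 t (summing oxide targets gives 250.0 t; against the stated basis, 250.0 t — rounding explains the deltas).
Batch grand total — Σ batch = 340.4 t; the LOI term Σ batch·LOI equals 90.46 t; glass ÷ batch gives a yield of 73.43%.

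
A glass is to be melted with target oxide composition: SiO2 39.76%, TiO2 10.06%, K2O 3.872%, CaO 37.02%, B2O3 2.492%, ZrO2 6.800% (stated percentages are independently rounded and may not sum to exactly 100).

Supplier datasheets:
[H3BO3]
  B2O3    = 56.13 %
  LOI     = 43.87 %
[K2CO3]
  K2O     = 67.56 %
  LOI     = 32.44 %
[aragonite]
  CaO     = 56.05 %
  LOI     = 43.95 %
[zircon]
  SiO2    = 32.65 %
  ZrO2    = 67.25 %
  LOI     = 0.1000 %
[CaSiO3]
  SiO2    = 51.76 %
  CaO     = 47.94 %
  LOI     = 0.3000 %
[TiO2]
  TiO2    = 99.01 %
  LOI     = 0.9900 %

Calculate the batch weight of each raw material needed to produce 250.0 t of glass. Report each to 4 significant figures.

Batch per 250.0 t glass:
  H3BO3: 11.10 t
  K2CO3: 14.33 t
  aragonite: 14.51 t
  zircon: 25.28 t
  CaSiO3: 176.1 t
  TiO2: 25.40 t
Total batch = 266.7 t; LOI loss = 16.70 t; yield = 93.74%

The whole derivation holds exact precision through every step — intermediates are shown rounded off to 4 significant digits within the worked lines; each reported figure is rounded a single time; derived quantities (yield, six oxide percentages, ignition loss, the totals, glass mass) are computed at full precision from the batch weights per 250.0 t of glass as given in either problem or answer.
The oxide mass targets at 250.0 t glass:
  SiO2: 39.76% × 250.0 = 99.40 t
  TiO2: 10.06% × 250.0 = 25.15 t
  K2O: 3.872% × 250.0 = 9.680 t
  CaO: 37.02% × 250.0 = 92.55 t
  B2O3: 2.492% × 250.0 = 6.230 t
  ZrO2: 6.800% × 250.0 = 17.00 t
Per-oxide balance check on the weights just shown, against the basis in use (oxide sums agree with the targets given rounding of the digits):
  SiO2: 25.28·0.3265 + 176.1·0.5176 = 99.40 t (target 99.40 t)
  TiO2: 25.40·0.9901 = 25.15 t (target 25.15 t)
  K2O: 14.33·0.6756 = 9.681 t (target 9.680 t)
  CaO: 14.51·0.5605 + 176.1·0.4794 = 92.56 t (target 92.55 t)
  B2O3: 11.10·0.5613 = 6.230 t (target 6.230 t)
  ZrO2: 25.28·0.6725 = 17.00 t (target 17.00 t)
Glass mass check: the batch minus its LOI: 250.0 t (summing oxide targets gives 250.0 t; versus the stated basis of 250.0 t — any gap is answer rounding).
Adding the batch up: Σ batch = 266.7 t; loss to ignition Σ batch·LOI = 16.70 t; yield = glass ÷ total batch = 93.74%.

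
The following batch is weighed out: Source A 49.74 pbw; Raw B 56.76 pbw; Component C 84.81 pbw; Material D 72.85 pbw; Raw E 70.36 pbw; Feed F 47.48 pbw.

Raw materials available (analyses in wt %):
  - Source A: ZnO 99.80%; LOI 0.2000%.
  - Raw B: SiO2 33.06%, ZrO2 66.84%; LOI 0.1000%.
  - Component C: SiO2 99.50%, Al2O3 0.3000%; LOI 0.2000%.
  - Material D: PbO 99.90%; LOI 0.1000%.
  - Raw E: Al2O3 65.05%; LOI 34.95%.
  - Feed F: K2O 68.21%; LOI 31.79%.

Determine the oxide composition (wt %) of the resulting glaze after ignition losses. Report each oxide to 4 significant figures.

Glass mass = 341.9 pbw (batch 382.0 − LOI 40.08).
Composition: PbO 21.29%, SiO2 30.17%, Al2O3 13.46%, K2O 9.472%, ZrO2 11.10%, ZnO 14.52%

All internal work keeps full precision throughout. Rounding to four significant digits extends to each working value as printed. A single rounding yields each reported result — derived quantities, including the six compositions, net glass mass, the yield, ignition loss, totals, are re-derived starting from the weights on 341.9 pbw of glass in full float precision, as given in the question or the answer.
Delivered oxide masses:
  PbO: 72.85·0.9990 = 72.78 pbw
  SiO2: 56.76·0.3306 + 84.81·0.9950 = 103.2 pbw
  Al2O3: 84.81·0.003000 + 70.36·0.6505 = 46.02 pbw
  K2O: 47.48·0.6821 = 32.39 pbw
  ZrO2: 56.76·0.6684 = 37.94 pbw
  ZnO: 49.74·0.9980 = 49.64 pbw
LOI: 49.74·0.002000 + 56.76·0.001000 + 84.81·0.002000 + 72.85·0.001000 + 70.36·0.3495 + 47.48·0.3179 = 40.08 pbw
Glass = total batch minus LOI = 382.0 − 40.08 = 341.9 pbw (= the summed oxide contributions)
percent by weight: oxide/glass ×100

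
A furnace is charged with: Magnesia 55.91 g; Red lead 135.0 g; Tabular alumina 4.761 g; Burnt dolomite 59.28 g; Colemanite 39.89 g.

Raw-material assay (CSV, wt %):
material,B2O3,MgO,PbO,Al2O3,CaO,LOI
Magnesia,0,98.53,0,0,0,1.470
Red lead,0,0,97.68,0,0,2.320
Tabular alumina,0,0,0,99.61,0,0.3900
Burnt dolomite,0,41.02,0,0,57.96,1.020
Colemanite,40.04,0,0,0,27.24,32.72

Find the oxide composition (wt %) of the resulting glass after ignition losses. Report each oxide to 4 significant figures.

Each numeric step holds full float precision in all steps — the intermediate values are printed rounded to four significant digits — a single rounding produces every reported value; all derived quantities, including the five compositions, ignition loss, net glass mass, totals, yield, are recomputed starting from the weights per 277.2 g of glass in full precision, as quoted within the question or the answer.
Oxide masses out of the charge:
  B2O3: 39.89·0.4004 = 15.97 g
  MgO: 55.91·0.9853 + 59.28·0.4102 = 79.40 g
  PbO: 135.0·0.9768 = 131.9 g
  Al2O3: 4.761·0.9961 = 4.742 g
  CaO: 59.28·0.5796 + 39.89·0.2724 = 45.22 g
LOI: 55.91·0.01470 + 135.0·0.02320 + 4.761·0.003900 + 59.28·0.01020 + 39.89·0.3272 = 17.63 g
Net of LOI, the glass mass = 294.8 − 17.63 = 277.2 g (= the summed oxide contributions)
wt % = 100 × oxide mass / glass mass

Glass mass = 277.2 g (batch 294.8 − LOI 17.63).
Composition: B2O3 5.762%, MgO 28.64%, PbO 47.57%, Al2O3 1.711%, CaO 16.31%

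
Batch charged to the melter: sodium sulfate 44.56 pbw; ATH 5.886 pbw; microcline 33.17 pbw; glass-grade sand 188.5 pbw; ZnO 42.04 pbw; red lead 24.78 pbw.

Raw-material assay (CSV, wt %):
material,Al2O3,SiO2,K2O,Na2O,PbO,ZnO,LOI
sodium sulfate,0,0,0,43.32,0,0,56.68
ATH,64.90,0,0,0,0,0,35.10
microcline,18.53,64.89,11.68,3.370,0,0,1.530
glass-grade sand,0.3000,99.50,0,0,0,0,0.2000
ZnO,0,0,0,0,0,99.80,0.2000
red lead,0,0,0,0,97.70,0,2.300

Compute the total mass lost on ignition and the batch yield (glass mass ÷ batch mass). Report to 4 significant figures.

LOI loss = 28.86 pbw; glass = 310.1 pbw; yield = 91.48%

The whole derivation runs at full float precision from start to finish. Rounding to four significant digits applies to every in-between result as displayed. Every reported value receives exactly one rounding; the derived quantities are recomputed from the batch weights for 310.1 pbw of glass at full precision (glass mass, LOI, six oxide percentages, totals, the yield), precisely as stated by the problem or answer text.
LOI of each material in turn:
  sodium sulfate: 44.56 × 0.5668 = 25.26 pbw
  ATH: 5.886 × 0.3510 = 2.066 pbw
  microcline: 33.17 × 0.01530 = 0.5075 pbw
  glass-grade sand: 188.5 × 0.002000 = 0.3770 pbw
  ZnO: 42.04 × 0.002000 = 0.08408 pbw
  red lead: 24.78 × 0.02300 = 0.5699 pbw
Total LOI = 28.86 pbw
Glass = batch − LOI = 338.9 − 28.86 = 310.1 pbw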